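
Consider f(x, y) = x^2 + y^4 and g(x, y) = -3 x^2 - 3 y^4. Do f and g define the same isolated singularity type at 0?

The Hessian of f at 0 has rank 1. Corank 1: A-series; mu = 3 gives A_3. The Hessian of g at 0 has rank 1. Corank 1: A-series; mu = 3 gives A_3. Both have type A_3, hence right-equivalent.

Yes.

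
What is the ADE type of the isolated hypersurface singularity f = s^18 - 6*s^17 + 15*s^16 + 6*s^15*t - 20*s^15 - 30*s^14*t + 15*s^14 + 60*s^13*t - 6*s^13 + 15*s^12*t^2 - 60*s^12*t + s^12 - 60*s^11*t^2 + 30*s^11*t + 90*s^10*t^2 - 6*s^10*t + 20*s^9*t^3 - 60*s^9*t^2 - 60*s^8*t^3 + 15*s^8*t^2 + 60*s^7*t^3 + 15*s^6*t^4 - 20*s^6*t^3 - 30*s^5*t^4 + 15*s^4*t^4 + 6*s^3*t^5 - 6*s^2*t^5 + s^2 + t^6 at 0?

The Hessian of f at 0 has rank 1. Corank 1: A-series; mu = 5 gives A_5.

A5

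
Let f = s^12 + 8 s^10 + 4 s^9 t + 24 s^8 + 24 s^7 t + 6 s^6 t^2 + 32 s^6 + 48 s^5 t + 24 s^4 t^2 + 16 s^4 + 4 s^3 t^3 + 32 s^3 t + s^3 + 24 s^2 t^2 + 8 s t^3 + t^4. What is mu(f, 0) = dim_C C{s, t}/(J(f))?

6

The Hessian of f at 0 has rank 0. Corank 2; j^3 = s^3 is a perfect cube, so E-series; the 4-jet and mu = 6 give E_6.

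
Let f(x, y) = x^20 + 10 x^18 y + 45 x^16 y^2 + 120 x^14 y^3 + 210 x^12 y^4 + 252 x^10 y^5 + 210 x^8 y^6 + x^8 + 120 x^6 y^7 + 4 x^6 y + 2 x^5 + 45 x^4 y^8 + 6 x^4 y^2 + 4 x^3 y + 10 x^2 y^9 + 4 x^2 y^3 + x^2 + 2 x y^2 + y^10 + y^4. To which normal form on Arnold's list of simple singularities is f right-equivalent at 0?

The Hessian of f at 0 has rank 1. Corank 1: A-series; mu = 9 gives A_9.

A_{9}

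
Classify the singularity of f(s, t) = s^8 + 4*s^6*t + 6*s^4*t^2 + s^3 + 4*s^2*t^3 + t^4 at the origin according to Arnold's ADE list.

E_6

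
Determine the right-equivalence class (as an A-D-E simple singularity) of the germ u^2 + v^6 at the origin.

The Hessian of f at 0 is [[2, 0], [0, 0]] with rank 1, so corank 1. A Groebner basis of the Jacobian ideal J(f) in C{u,v} is {v^5, u}; counting standard monomials gives mu = 5. Corank 1: A-series; mu = 5 gives A_5.

A_5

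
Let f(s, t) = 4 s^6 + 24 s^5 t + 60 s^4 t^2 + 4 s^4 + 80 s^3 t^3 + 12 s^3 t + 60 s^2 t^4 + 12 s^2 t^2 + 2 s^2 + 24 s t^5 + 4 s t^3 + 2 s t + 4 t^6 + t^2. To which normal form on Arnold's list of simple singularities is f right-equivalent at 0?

The Hessian of f at 0 is [[4, 2], [2, 2]] with rank 2, so corank 0. A Groebner basis of the Jacobian ideal J(f) in C{s,t} is {s, t}; counting standard monomials gives mu = 1. Corank 0: nondegenerate Morse point, so A_1.

A1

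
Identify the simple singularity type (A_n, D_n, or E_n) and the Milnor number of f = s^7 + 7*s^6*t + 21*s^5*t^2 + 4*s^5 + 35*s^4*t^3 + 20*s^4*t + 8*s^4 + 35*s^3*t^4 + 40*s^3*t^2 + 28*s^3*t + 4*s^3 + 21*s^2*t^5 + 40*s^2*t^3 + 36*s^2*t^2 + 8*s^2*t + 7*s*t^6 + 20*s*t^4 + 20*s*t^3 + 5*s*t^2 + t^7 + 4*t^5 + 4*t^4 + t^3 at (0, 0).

Type D8, Milnor number mu = 8.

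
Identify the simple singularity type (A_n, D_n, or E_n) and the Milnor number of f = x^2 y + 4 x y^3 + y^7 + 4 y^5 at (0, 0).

Type D_{8}, Milnor number mu = 8.

The Hessian of f at 0 is [[0, 0], [0, 0]] with rank 0, so corank 2. A Groebner basis of the Jacobian ideal J(f) in C{x,y} is {x^2*y^2 + 4*x^2/7 + 8*x*y^2/7, x^3 - 8*x^2/7 - 16*x*y^2/7, x*y/2 + y^3}; counting standard monomials gives mu = 8. Corank 2; j^3 = x^2*y has shape L^2 M (L != M), so D-series; mu = 8 gives D_8.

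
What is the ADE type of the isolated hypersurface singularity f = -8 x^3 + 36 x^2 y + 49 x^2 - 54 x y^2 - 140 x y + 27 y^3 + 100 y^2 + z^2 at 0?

The Hessian of f at 0 has rank 2. Corank 1: A-series; mu = 2 gives A_2.

A_{2}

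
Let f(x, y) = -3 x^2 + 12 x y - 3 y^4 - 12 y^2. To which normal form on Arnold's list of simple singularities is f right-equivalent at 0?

A3

The Hessian of f at 0 has rank 1. Corank 1: A-series; mu = 3 gives A_3.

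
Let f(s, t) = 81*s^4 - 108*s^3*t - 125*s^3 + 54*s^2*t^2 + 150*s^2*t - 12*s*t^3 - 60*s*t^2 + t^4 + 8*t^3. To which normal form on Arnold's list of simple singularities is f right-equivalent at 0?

E_6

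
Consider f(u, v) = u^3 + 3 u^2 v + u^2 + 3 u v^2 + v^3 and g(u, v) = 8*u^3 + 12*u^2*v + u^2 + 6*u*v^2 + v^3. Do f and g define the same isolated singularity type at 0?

Yes.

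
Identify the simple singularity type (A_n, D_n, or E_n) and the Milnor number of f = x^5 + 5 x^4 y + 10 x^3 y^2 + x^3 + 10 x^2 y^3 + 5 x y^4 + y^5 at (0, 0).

The Hessian of f at 0 is [[0, 0], [0, 0]] with rank 0, so corank 2. A Groebner basis of the Jacobian ideal J(f) in C{x,y} is {y^5, x*y^3 + y^4/4, x^2}; counting standard monomials gives mu = 8. Corank 2; j^3 = x^3 is a perfect cube, so E-series; the 5-jet and mu = 8 give E_8.

Type E_8, Milnor number mu = 8.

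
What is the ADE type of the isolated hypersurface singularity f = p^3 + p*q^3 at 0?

E_{7}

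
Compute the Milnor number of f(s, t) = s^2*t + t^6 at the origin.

The Hessian of f at 0 has rank 0. Corank 2; j^3 = s^2*t has shape L^2 M (L != M), so D-series; mu = 7 gives D_7.

7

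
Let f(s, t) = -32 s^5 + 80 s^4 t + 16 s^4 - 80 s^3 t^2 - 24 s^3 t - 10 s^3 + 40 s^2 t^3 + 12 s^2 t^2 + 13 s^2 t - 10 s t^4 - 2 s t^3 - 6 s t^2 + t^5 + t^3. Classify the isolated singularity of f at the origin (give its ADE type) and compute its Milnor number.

Type D_4, Milnor number mu = 4.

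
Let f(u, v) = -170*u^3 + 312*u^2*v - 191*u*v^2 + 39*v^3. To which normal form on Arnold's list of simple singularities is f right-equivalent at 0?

D4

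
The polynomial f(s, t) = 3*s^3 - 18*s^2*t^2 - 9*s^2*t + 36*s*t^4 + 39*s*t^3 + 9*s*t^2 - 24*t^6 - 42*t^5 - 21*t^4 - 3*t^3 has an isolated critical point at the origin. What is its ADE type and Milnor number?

Type E_7, Milnor number mu = 7.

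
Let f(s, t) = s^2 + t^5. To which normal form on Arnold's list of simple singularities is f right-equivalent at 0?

A_{4}

The Hessian of f at 0 has rank 1. Corank 1: A-series; mu = 4 gives A_4.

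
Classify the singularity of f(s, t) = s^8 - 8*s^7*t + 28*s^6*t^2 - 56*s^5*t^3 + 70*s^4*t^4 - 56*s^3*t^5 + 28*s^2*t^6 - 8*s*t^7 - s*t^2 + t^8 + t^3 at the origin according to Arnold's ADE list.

D9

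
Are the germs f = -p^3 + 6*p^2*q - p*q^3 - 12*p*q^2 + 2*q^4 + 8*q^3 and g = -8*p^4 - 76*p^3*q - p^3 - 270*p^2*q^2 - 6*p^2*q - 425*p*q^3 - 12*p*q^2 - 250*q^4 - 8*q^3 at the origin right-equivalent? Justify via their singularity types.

The Hessian of f at 0 has rank 0. Corank 2; j^3 = -(p - 2*q)^3 is a perfect cube, so E-series; the 4-jet and mu = 7 give E_7. The Hessian of g at 0 has rank 0. Corank 2; j^3 = -(p + 2*q)^3 is a perfect cube, so E-series; the 4-jet and mu = 7 give E_7. Both have type E_7, hence right-equivalent.

Yes.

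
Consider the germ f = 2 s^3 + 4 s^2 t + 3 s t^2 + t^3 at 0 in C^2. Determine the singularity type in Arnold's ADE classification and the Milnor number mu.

Type D_4, Milnor number mu = 4.

The Hessian of f at 0 is [[0, 0], [0, 0]] with rank 0, so corank 2. A Groebner basis of the Jacobian ideal J(f) in C{s,t} is {t^3, s^2 - 3*t^2/2, s*t + 3*t^2/2}; counting standard monomials gives mu = 4. Corank 2; j^3 = (s + t)*(2*s^2 + 2*s*t + t^2) splits into three distinct lines over C (the quadratic factor has nonzero discriminant), so D_4.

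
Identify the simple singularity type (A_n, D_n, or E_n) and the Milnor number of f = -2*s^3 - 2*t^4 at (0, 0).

Type E_6, Milnor number mu = 6.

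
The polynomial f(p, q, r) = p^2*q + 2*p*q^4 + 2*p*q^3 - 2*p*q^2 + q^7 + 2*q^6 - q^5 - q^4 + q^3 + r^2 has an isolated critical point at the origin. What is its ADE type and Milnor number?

Type D_{5}, Milnor number mu = 5.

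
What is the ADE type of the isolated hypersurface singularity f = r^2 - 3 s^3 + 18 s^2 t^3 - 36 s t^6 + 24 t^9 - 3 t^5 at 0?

E_{8}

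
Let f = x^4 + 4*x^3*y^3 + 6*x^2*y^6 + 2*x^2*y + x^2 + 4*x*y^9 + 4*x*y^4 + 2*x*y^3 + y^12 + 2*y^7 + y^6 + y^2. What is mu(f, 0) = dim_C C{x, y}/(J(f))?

1

The Hessian of f at 0 is [[2, 0], [0, 2]] with rank 2, so corank 0. A Groebner basis of the Jacobian ideal J(f) in C{x,y} is {x, y}; counting standard monomials gives mu = 1. Corank 0: nondegenerate Morse point, so A_1.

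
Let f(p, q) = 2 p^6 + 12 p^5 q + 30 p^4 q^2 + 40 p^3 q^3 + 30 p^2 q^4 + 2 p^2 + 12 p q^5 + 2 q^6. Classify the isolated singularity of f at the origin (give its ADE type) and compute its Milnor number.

The Hessian of f at 0 has rank 1. Corank 1: A-series; mu = 5 gives A_5.

Type A_{5}, Milnor number mu = 5.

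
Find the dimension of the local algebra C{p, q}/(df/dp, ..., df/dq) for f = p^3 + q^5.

The Hessian of f at 0 has rank 0. Corank 2; j^3 = p^3 is a perfect cube, so E-series; the 5-jet and mu = 8 give E_8.

8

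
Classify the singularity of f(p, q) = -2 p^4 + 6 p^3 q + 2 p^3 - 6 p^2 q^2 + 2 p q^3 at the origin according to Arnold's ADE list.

The Hessian of f at 0 has rank 0. Corank 2; j^3 = 2*p^3 is a perfect cube, so E-series; the 4-jet and mu = 7 give E_7.

E7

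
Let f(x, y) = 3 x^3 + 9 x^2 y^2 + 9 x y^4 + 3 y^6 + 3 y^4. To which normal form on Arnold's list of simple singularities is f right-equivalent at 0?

E_{6}

The Hessian of f at 0 has rank 0. Corank 2; j^3 = 3*x^3 is a perfect cube, so E-series; the 4-jet and mu = 6 give E_6.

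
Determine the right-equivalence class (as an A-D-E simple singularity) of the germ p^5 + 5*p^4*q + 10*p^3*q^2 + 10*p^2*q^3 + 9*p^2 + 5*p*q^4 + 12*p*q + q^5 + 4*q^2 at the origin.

The Hessian of f at 0 has rank 1. Corank 1: A-series; mu = 4 gives A_4.

A4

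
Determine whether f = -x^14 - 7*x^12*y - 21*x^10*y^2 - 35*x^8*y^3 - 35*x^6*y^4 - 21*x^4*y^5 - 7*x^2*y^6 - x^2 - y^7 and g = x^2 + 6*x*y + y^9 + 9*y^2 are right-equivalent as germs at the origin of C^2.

The Hessian of f at 0 has rank 1. Corank 1: A-series; mu = 6 gives A_6. The Hessian of g at 0 has rank 1. Corank 1: A-series; mu = 8 gives A_8. f is A_6 but g is A_8, hence not right-equivalent.

No.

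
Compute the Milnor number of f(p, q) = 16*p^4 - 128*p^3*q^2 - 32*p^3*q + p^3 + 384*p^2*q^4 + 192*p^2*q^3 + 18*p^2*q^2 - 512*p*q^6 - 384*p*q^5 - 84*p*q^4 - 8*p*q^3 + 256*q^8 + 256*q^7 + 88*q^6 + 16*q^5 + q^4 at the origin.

6

The Hessian of f at 0 is [[0, 0], [0, 0]] with rank 0, so corank 2. A Groebner basis of the Jacobian ideal J(f) in C{p,q} is {p^3, p^2*q, -p^2/4 + p*q^2, -3*p^2/2 + q^3}; counting standard monomials gives mu = 6. Corank 2; j^3 = p^3 is a perfect cube, so E-series; the 4-jet and mu = 6 give E_6.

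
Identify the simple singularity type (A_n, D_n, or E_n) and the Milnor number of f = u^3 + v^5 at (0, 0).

Type E8, Milnor number mu = 8.

The Hessian of f at 0 has rank 0. Corank 2; j^3 = u^3 is a perfect cube, so E-series; the 5-jet and mu = 8 give E_8.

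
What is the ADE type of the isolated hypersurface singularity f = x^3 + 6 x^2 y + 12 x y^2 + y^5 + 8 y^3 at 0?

E_8

The Hessian of f at 0 has rank 0. Corank 2; j^3 = (x + 2*y)^3 is a perfect cube, so E-series; the 5-jet and mu = 8 give E_8.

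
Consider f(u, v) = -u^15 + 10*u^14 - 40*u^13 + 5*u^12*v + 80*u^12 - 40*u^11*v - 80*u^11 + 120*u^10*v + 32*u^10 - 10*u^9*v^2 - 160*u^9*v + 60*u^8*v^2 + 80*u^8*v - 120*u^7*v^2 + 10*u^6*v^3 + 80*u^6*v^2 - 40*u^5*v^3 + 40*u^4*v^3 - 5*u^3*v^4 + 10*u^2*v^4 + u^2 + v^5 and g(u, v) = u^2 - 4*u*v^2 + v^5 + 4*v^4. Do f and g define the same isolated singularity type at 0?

The Hessian of f at 0 has rank 1. Corank 1: A-series; mu = 4 gives A_4. The Hessian of g at 0 has rank 1. Corank 1: A-series; mu = 4 gives A_4. Both have type A_4, hence right-equivalent.

Yes.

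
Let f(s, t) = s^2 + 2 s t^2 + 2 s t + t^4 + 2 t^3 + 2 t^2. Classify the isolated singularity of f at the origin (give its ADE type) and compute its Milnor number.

Type A1, Milnor number mu = 1.

The Hessian of f at 0 has rank 2. Corank 0: nondegenerate Morse point, so A_1.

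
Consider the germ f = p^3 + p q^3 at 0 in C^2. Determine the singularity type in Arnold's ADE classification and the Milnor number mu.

Type E7, Milnor number mu = 7.

The Hessian of f at 0 has rank 0. Corank 2; j^3 = p^3 is a perfect cube, so E-series; the 4-jet and mu = 7 give E_7.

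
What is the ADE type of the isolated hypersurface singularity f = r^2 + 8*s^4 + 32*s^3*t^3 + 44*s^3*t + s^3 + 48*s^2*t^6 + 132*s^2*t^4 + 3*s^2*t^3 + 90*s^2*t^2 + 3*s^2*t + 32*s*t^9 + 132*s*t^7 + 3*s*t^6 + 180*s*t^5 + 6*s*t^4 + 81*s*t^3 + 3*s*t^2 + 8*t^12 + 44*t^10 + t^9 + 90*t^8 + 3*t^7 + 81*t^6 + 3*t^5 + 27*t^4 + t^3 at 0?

E_7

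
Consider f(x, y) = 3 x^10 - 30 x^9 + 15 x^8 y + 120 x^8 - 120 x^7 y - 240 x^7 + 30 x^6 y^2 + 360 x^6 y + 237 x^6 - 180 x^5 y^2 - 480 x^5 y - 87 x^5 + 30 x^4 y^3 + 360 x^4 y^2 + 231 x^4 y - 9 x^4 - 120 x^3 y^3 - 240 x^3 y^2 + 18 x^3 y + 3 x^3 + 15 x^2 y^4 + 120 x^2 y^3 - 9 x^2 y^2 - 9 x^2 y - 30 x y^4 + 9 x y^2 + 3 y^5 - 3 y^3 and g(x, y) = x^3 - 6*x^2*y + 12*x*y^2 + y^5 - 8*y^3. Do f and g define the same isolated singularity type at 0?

Yes.

The Hessian of f at 0 is [[0, 0], [0, 0]] with rank 0, so corank 2. A Groebner basis of the Jacobian ideal J(f) in C{x,y} is {7*x^2/12 + x*y^3 - 7*x*y^2/6 - 7*x*y/6 + 7*y^3/6 + 7*y^2/12, 2*x^2/3 - 4*x*y^2/3 - 4*x*y/3 + y^4 + 4*y^3/3 + 2*y^2/3, x^3 - x^2/2 - 2*x*y^2 + x*y + y^3 - y^2/2, x^2*y - x^2/6 - 5*x*y^2/3 + x*y/3 + 2*y^3/3 - y^2/6}; counting standard monomials gives mu = 8. Corank 2; j^3 = 3*(x - y)^3 is a perfect cube, so E-series; the 5-jet and mu = 8 give E_8. The Hessian of g at 0 is [[0, 0], [0, 0]] with rank 0, so corank 2. A Groebner basis of the Jacobian ideal J(g) in C{x,y} is {y^4, x^2 - 4*x*y + 4*y^2}; counting standard monomials gives mu = 8. Corank 2; j^3 = (x - 2*y)^3 is a perfect cube, so E-series; the 5-jet and mu = 8 give E_8. Both have type E_8, hence right-equivalent.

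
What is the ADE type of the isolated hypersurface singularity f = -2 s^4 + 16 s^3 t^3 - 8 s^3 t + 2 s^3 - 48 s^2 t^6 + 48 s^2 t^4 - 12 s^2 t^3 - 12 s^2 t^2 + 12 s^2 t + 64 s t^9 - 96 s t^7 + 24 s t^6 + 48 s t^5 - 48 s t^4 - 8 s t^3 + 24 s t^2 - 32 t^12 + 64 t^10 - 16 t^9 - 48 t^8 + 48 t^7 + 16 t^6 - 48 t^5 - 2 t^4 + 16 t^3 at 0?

E_6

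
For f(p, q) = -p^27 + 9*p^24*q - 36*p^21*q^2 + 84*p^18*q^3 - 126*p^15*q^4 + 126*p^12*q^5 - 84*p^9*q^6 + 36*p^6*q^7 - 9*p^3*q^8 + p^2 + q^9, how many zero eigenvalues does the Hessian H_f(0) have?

1

Hessian at 0 has rank 1.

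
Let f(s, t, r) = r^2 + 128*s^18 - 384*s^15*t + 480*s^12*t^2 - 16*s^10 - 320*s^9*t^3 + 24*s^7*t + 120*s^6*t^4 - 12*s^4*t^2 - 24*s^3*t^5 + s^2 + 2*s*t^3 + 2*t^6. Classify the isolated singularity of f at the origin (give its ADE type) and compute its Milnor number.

The Hessian of f at 0 is [[2, 0, 0], [0, 0, 0], [0, 0, 2]] with rank 2, so corank 1. A Groebner basis of the Jacobian ideal J(f) in C{s,t,r} is {s*t^2, s + t^3, s^2, r}; counting standard monomials gives mu = 5. Corank 1: A-series; mu = 5 gives A_5.

Type A_5, Milnor number mu = 5.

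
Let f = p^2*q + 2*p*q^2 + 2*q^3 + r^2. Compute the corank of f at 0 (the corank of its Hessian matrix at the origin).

The Hessian at 0 is [[0, 0, 0], [0, 0, 0], [0, 0, 2]] of rank 1; hence corank 2.

2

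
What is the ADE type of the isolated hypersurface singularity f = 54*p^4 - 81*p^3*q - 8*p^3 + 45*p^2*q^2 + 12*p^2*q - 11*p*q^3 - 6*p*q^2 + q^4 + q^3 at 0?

E_{7}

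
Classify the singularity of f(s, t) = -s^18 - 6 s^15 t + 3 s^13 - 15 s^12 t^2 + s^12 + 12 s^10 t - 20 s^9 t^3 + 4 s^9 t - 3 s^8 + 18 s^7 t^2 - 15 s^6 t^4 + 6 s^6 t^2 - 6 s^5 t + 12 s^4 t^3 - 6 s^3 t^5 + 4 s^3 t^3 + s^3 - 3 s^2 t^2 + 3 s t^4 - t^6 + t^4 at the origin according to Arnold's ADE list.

The Hessian of f at 0 has rank 0. Corank 2; j^3 = s^3 is a perfect cube, so E-series; the 4-jet and mu = 6 give E_6.

E6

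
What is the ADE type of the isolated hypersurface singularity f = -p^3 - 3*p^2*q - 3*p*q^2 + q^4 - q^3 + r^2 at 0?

E_6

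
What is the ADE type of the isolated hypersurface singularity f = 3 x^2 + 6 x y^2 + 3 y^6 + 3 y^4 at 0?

A_5

The Hessian of f at 0 has rank 1. Corank 1: A-series; mu = 5 gives A_5.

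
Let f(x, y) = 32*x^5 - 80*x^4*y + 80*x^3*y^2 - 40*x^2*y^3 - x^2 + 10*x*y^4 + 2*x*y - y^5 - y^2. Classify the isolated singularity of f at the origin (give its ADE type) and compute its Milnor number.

The Hessian of f at 0 has rank 1. Corank 1: A-series; mu = 4 gives A_4.

Type A_{4}, Milnor number mu = 4.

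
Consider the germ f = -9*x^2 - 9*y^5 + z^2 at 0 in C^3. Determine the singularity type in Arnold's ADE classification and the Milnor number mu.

The Hessian of f at 0 has rank 2. Corank 1: A-series; mu = 4 gives A_4.

Type A_{4}, Milnor number mu = 4.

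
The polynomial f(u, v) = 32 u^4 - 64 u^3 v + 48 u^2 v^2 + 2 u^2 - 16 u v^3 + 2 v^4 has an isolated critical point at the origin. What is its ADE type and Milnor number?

Type A_3, Milnor number mu = 3.

The Hessian of f at 0 has rank 1. Corank 1: A-series; mu = 3 gives A_3.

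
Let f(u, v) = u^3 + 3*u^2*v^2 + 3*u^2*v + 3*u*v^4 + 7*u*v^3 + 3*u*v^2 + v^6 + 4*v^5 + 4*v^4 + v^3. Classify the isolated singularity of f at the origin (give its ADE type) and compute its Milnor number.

Type E7, Milnor number mu = 7.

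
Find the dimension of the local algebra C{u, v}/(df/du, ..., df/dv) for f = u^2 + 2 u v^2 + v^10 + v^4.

9

The Hessian of f at 0 is [[2, 0], [0, 0]] with rank 1, so corank 1. A Groebner basis of the Jacobian ideal J(f) in C{u,v} is {u^5, u^4*v, u + v^2}; counting standard monomials gives mu = 9. Corank 1: A-series; mu = 9 gives A_9.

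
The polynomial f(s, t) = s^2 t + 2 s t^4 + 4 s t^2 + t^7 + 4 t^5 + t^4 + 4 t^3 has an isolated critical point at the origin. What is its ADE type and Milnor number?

The Hessian of f at 0 has rank 0. Corank 2; j^3 = t*(s + 2*t)^2 has shape L^2 M (L != M), so D-series; mu = 5 gives D_5.

Type D_5, Milnor number mu = 5.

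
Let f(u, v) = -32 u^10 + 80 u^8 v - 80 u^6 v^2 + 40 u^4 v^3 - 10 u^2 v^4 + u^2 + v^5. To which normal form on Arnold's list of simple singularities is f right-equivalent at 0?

The Hessian of f at 0 is [[2, 0], [0, 0]] with rank 1, so corank 1. A Groebner basis of the Jacobian ideal J(f) in C{u,v} is {v^4, u}; counting standard monomials gives mu = 4. Corank 1: A-series; mu = 4 gives A_4.

A4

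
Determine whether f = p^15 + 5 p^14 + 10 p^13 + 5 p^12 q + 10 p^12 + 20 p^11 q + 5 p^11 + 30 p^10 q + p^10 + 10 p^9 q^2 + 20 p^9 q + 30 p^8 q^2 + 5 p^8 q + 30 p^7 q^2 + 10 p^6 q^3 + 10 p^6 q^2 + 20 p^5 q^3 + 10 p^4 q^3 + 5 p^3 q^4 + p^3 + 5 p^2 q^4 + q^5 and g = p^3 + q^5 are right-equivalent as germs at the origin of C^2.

The Hessian of f at 0 has rank 0. Corank 2; j^3 = p^3 is a perfect cube, so E-series; the 5-jet and mu = 8 give E_8. The Hessian of g at 0 has rank 0. Corank 2; j^3 = p^3 is a perfect cube, so E-series; the 5-jet and mu = 8 give E_8. Both have type E_8, hence right-equivalent.

Yes.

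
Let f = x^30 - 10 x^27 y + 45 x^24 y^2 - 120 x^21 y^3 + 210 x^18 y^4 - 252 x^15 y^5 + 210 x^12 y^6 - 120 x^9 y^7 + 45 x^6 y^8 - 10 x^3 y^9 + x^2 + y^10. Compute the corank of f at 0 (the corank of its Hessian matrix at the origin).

Hessian at 0 has rank 1.

1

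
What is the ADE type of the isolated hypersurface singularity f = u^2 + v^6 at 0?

The Hessian of f at 0 has rank 1. Corank 1: A-series; mu = 5 gives A_5.

A_{5}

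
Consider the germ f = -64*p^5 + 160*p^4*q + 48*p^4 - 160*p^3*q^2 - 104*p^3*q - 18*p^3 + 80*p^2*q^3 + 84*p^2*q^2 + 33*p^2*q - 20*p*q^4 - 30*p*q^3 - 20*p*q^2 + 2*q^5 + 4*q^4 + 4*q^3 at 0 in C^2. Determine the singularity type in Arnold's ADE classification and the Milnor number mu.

Type D_6, Milnor number mu = 6.

The Hessian of f at 0 has rank 0. Corank 2; j^3 = -(2*p - q)*(3*p - 2*q)^2 has shape L^2 M (L != M), so D-series; mu = 6 gives D_6.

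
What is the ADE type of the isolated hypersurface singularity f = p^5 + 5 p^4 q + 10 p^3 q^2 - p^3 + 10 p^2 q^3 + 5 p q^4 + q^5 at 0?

E_8

The Hessian of f at 0 is [[0, 0], [0, 0]] with rank 0, so corank 2. A Groebner basis of the Jacobian ideal J(f) in C{p,q} is {q^5, p*q^3 + q^4/4, p^2}; counting standard monomials gives mu = 8. Corank 2; j^3 = -p^3 is a perfect cube, so E-series; the 5-jet and mu = 8 give E_8.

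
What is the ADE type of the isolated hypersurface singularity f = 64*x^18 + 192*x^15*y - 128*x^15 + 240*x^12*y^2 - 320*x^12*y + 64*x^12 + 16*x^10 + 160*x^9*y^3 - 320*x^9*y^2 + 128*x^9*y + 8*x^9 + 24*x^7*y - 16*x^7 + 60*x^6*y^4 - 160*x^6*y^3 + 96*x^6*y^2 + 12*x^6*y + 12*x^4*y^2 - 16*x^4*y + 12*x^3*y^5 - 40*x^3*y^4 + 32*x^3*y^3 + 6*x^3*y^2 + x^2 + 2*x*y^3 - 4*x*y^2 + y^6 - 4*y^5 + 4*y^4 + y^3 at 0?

A2

The Hessian of f at 0 has rank 1. Corank 1: A-series; mu = 2 gives A_2.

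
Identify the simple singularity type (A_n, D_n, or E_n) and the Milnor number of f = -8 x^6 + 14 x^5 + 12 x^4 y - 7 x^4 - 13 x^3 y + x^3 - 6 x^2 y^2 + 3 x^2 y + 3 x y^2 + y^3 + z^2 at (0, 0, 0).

The Hessian of f at 0 is [[0, 0, 0], [0, 0, 0], [0, 0, 2]] with rank 1, so corank 2. A Groebner basis of the Jacobian ideal J(f) in C{x,y,z} is {-3*x^2/17 - 6*x*y/17 + y^4 - y^3/17 - 3*y^2/17, x^3 - 15*x^2/17 - 30*x*y/17 + 12*y^3/17 - 15*y^2/17, x^2*y + 9*x^2/17 + 18*x*y/17 - 14*y^3/17 + 9*y^2/17, -4*x^2/17 + x*y^2 - 8*x*y/17 + 47*y^3/51 - 4*y^2/17, z}; counting standard monomials gives mu = 7. Corank 2; j^3 = (x + y)^3 is a perfect cube, so E-series; the 4-jet and mu = 7 give E_7.

Type E_7, Milnor number mu = 7.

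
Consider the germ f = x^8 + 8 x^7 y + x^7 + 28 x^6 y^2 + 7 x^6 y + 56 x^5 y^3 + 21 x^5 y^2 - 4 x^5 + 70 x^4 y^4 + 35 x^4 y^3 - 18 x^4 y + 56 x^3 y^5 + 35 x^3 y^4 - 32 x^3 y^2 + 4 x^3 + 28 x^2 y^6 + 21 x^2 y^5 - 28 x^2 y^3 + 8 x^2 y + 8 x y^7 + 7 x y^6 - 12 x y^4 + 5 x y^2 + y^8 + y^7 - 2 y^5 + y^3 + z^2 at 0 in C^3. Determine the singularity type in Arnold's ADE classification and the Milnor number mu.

Type D_9, Milnor number mu = 9.

The Hessian of f at 0 has rank 1. Corank 2; j^3 = (x + y)*(2*x + y)^2 has shape L^2 M (L != M), so D-series; mu = 9 gives D_9.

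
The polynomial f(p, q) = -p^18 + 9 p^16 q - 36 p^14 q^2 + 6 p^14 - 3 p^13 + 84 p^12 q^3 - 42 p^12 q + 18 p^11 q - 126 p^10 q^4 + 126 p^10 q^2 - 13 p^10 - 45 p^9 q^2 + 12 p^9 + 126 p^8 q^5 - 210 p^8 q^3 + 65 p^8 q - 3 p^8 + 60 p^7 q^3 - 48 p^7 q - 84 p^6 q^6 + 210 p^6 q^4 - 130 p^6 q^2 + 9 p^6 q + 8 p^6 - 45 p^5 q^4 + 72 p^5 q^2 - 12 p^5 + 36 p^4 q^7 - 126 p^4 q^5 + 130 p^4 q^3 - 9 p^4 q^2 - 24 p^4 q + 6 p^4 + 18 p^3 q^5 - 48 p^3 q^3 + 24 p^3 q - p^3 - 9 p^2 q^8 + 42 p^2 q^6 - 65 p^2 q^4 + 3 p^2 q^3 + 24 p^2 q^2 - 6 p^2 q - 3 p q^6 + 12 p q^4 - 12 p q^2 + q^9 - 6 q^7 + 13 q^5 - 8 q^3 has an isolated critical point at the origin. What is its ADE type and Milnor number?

Type E8, Milnor number mu = 8.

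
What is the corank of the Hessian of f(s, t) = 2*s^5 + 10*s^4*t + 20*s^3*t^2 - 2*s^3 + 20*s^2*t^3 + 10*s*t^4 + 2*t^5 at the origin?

2

Hessian at 0 has rank 0.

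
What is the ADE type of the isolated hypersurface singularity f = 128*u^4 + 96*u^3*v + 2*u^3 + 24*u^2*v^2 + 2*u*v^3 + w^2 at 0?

The Hessian of f at 0 has rank 1. Corank 2; j^3 = 2*u^3 is a perfect cube, so E-series; the 4-jet and mu = 7 give E_7.

E7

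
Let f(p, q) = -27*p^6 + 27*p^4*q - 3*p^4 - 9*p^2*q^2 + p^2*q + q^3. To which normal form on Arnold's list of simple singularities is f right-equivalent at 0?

The Hessian of f at 0 has rank 0. Corank 2; j^3 = q*(p^2 + q^2) splits into three distinct lines over C (the quadratic factor has nonzero discriminant), so D_4.

D_{4}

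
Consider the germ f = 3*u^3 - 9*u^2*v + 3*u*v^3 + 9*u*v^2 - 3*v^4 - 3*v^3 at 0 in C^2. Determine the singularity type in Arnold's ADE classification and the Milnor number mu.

Type E7, Milnor number mu = 7.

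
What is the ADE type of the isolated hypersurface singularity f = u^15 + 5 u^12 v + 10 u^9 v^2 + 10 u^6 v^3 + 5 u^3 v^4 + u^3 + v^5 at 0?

E8

The Hessian of f at 0 is [[0, 0], [0, 0]] with rank 0, so corank 2. A Groebner basis of the Jacobian ideal J(f) in C{u,v} is {v^4, u^2}; counting standard monomials gives mu = 8. Corank 2; j^3 = u^3 is a perfect cube, so E-series; the 5-jet and mu = 8 give E_8.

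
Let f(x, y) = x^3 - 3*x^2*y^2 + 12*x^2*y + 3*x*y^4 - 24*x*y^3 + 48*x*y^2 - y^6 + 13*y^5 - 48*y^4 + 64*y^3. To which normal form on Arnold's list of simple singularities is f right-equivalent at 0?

E_{8}

The Hessian of f at 0 has rank 0. Corank 2; j^3 = (x + 4*y)^3 is a perfect cube, so E-series; the 5-jet and mu = 8 give E_8.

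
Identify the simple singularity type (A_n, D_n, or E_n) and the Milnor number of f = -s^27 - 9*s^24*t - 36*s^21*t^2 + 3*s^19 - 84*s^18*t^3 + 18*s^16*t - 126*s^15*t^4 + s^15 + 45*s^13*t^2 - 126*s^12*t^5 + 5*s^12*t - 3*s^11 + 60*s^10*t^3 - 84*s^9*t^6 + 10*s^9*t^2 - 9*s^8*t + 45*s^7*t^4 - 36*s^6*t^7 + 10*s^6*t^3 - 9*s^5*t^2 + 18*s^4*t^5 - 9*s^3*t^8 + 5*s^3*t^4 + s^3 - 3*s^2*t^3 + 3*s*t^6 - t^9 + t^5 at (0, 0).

The Hessian of f at 0 is [[0, 0], [0, 0]] with rank 0, so corank 2. A Groebner basis of the Jacobian ideal J(f) in C{s,t} is {-s^2/2 + s*t^3, t^4, s^3, s^2*t}; counting standard monomials gives mu = 8. Corank 2; j^3 = s^3 is a perfect cube, so E-series; the 5-jet and mu = 8 give E_8.

Type E8, Milnor number mu = 8.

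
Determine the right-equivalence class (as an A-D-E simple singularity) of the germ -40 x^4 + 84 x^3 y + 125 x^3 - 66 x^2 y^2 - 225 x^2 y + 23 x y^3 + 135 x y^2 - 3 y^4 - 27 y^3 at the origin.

E_{7}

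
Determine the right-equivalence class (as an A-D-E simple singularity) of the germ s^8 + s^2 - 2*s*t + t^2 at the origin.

The Hessian of f at 0 is [[2, -2], [-2, 2]] with rank 1, so corank 1. A Groebner basis of the Jacobian ideal J(f) in C{s,t} is {t^7, s - t}; counting standard monomials gives mu = 7. Corank 1: A-series; mu = 7 gives A_7.

A7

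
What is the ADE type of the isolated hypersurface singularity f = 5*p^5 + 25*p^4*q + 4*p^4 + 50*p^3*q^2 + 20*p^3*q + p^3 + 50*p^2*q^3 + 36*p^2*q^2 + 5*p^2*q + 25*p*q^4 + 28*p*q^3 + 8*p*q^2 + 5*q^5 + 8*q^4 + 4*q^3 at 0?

D6

The Hessian of f at 0 has rank 0. Corank 2; j^3 = (p + q)*(p + 2*q)^2 has shape L^2 M (L != M), so D-series; mu = 6 gives D_6.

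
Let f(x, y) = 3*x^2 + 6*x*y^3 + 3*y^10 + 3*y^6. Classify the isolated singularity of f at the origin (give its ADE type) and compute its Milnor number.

Type A_9, Milnor number mu = 9.

The Hessian of f at 0 is [[6, 0], [0, 0]] with rank 1, so corank 1. A Groebner basis of the Jacobian ideal J(f) in C{x,y} is {x^3, x + y^3}; counting standard monomials gives mu = 9. Corank 1: A-series; mu = 9 gives A_9.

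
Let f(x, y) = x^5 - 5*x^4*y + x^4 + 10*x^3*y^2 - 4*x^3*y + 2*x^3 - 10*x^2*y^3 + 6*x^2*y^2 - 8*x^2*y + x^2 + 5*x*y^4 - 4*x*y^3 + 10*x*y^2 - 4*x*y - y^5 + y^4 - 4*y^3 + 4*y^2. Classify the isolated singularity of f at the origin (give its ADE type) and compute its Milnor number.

The Hessian of f at 0 is [[2, -4], [-4, 8]] with rank 1, so corank 1. A Groebner basis of the Jacobian ideal J(f) in C{x,y} is {-x/2 + y^3 - y^2/2 + y, x^2 + 2*x - 2*y^2 - 4*y, x*y + x/2 - 3*y^2/2 - y}; counting standard monomials gives mu = 4. Corank 1: A-series; mu = 4 gives A_4.

Type A_{4}, Milnor number mu = 4.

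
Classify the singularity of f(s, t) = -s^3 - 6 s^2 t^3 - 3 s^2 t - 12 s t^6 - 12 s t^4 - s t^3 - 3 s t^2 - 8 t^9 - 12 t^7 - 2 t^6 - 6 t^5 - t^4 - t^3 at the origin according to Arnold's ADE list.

The Hessian of f at 0 is [[0, 0], [0, 0]] with rank 0, so corank 2. A Groebner basis of the Jacobian ideal J(f) in C{s,t} is {s^3 + 3*s^2*t + 6*s^2 + 12*s*t + 6*t^2, -3*s^2 + s*t^2 - 6*s*t - 3*t^2, 3*s^2 + 6*s*t + t^3 + 3*t^2}; counting standard monomials gives mu = 7. Corank 2; j^3 = -(s + t)^3 is a perfect cube, so E-series; the 4-jet and mu = 7 give E_7.

E7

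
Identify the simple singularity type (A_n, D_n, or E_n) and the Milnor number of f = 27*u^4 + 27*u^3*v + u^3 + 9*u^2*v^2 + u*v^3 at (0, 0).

The Hessian of f at 0 has rank 0. Corank 2; j^3 = u^3 is a perfect cube, so E-series; the 4-jet and mu = 7 give E_7.

Type E7, Milnor number mu = 7.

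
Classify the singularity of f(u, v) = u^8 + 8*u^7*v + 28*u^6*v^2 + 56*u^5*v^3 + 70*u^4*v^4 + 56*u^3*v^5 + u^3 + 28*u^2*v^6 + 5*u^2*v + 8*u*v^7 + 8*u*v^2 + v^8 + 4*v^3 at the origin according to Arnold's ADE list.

D_9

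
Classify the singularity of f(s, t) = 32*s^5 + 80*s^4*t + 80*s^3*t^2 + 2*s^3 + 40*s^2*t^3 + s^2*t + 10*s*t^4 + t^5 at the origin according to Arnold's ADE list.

The Hessian of f at 0 has rank 0. Corank 2; j^3 = s^2*(2*s + t) has shape L^2 M (L != M), so D-series; mu = 6 gives D_6.

D_6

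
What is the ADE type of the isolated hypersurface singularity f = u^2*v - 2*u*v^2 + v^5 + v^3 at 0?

The Hessian of f at 0 is [[0, 0], [0, 0]] with rank 0, so corank 2. A Groebner basis of the Jacobian ideal J(f) in C{u,v} is {u^2/5 + v^4 - v^2/5, u^3 - v^3, u*v - v^2}; counting standard monomials gives mu = 6. Corank 2; j^3 = v*(u - v)^2 has shape L^2 M (L != M), so D-series; mu = 6 gives D_6.

D_6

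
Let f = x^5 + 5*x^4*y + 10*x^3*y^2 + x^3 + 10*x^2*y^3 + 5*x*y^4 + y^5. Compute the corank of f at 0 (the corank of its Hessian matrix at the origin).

The Hessian at 0 is [[0, 0], [0, 0]] of rank 0; hence corank 2.

2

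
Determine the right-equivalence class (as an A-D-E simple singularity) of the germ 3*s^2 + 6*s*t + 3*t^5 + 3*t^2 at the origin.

A_4

The Hessian of f at 0 has rank 1. Corank 1: A-series; mu = 4 gives A_4.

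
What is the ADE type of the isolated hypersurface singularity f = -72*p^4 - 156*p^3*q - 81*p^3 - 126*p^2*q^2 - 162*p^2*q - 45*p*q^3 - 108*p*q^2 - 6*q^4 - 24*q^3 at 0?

E_{7}

The Hessian of f at 0 has rank 0. Corank 2; j^3 = -3*(3*p + 2*q)^3 is a perfect cube, so E-series; the 4-jet and mu = 7 give E_7.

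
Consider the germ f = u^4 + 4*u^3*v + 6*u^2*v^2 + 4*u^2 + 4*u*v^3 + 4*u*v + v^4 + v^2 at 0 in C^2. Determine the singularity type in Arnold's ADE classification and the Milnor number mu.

The Hessian of f at 0 has rank 1. Corank 1: A-series; mu = 3 gives A_3.

Type A_3, Milnor number mu = 3.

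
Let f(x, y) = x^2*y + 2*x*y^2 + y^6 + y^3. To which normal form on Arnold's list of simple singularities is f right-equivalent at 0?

D_7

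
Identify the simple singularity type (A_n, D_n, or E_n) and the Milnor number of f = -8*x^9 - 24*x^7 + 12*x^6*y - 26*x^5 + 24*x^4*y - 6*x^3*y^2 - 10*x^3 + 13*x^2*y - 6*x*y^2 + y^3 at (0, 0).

The Hessian of f at 0 has rank 0. Corank 2; j^3 = -(2*x - y)*(5*x^2 - 4*x*y + y^2) splits into three distinct lines over C (the quadratic factor has nonzero discriminant), so D_4.

Type D_4, Milnor number mu = 4.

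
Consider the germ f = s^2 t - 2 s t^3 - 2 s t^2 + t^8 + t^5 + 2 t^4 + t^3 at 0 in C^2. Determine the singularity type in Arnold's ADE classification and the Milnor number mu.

Type D9, Milnor number mu = 9.

The Hessian of f at 0 is [[0, 0], [0, 0]] with rank 0, so corank 2. A Groebner basis of the Jacobian ideal J(f) in C{s,t} is {s^4 - 6*s^3 + 14*s^2*t + s^2/2 - 23*s*t^2/2 + 5*s*t/2 - 3*t^2, s^3*t - 3*s^3 + 6*s^2*t + s^2/8 - 33*s*t^2/8 + 7*s*t/8 - t^2, -s^3 + s^2*t^2 + s^2*t, -s*t + t^3 + t^2}; counting standard monomials gives mu = 9. Corank 2; j^3 = t*(s - t)^2 has shape L^2 M (L != M), so D-series; mu = 9 gives D_9.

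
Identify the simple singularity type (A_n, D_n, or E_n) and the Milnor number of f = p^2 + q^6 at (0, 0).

The Hessian of f at 0 has rank 1. Corank 1: A-series; mu = 5 gives A_5.

Type A5, Milnor number mu = 5.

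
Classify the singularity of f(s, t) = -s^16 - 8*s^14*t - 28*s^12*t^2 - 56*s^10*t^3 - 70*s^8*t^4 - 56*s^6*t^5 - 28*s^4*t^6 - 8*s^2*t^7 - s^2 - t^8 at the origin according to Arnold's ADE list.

A_7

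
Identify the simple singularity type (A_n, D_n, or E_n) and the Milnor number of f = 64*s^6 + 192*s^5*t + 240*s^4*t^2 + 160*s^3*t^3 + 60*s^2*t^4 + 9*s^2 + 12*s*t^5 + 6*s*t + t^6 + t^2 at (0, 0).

Type A5, Milnor number mu = 5.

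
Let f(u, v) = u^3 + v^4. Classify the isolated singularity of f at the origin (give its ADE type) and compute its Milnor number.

Type E_{6}, Milnor number mu = 6.

The Hessian of f at 0 has rank 0. Corank 2; j^3 = u^3 is a perfect cube, so E-series; the 4-jet and mu = 6 give E_6.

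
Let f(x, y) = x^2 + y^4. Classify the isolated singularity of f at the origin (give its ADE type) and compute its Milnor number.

Type A_{3}, Milnor number mu = 3.

The Hessian of f at 0 has rank 1. Corank 1: A-series; mu = 3 gives A_3.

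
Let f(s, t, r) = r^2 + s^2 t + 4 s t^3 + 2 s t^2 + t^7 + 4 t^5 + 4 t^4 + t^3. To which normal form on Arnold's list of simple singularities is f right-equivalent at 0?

D_8

The Hessian of f at 0 has rank 1. Corank 2; j^3 = t*(s + t)^2 has shape L^2 M (L != M), so D-series; mu = 8 gives D_8.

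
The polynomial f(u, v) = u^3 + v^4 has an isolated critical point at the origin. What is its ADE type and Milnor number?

Type E_{6}, Milnor number mu = 6.

The Hessian of f at 0 has rank 0. Corank 2; j^3 = u^3 is a perfect cube, so E-series; the 4-jet and mu = 6 give E_6.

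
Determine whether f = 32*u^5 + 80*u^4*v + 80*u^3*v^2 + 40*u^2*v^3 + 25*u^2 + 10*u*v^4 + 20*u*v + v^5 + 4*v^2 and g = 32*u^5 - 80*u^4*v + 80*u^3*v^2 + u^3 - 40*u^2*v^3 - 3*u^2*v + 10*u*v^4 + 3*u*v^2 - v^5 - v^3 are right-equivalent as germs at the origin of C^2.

No.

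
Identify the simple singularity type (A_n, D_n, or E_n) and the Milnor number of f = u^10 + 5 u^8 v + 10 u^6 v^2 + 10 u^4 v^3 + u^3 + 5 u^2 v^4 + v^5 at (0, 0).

Type E8, Milnor number mu = 8.

The Hessian of f at 0 is [[0, 0], [0, 0]] with rank 0, so corank 2. A Groebner basis of the Jacobian ideal J(f) in C{u,v} is {v^4, u^2}; counting standard monomials gives mu = 8. Corank 2; j^3 = u^3 is a perfect cube, so E-series; the 5-jet and mu = 8 give E_8.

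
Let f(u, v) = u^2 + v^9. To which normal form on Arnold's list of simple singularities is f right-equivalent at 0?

A_8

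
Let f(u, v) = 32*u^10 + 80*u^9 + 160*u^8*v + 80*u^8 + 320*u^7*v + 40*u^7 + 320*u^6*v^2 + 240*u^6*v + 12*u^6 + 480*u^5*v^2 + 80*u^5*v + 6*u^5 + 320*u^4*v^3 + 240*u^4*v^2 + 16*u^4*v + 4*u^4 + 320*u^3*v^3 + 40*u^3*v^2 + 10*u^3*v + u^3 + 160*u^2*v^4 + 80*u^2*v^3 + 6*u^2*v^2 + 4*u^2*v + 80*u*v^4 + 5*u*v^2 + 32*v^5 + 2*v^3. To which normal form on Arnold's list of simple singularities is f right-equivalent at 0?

D_6

The Hessian of f at 0 has rank 0. Corank 2; j^3 = (u + v)^2*(u + 2*v) has shape L^2 M (L != M), so D-series; mu = 6 gives D_6.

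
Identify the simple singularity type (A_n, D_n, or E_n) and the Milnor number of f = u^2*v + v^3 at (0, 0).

Type D_4, Milnor number mu = 4.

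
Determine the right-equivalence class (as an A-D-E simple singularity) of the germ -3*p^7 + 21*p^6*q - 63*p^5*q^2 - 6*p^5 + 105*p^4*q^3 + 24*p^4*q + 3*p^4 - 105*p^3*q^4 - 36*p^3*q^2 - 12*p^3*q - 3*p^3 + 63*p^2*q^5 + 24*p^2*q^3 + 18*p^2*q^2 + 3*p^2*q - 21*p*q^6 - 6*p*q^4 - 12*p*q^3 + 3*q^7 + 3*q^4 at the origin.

The Hessian of f at 0 has rank 0. Corank 2; j^3 = -3*p^2*(p - q) has shape L^2 M (L != M), so D-series; mu = 5 gives D_5.

D_{5}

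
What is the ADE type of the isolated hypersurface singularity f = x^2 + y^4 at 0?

A_{3}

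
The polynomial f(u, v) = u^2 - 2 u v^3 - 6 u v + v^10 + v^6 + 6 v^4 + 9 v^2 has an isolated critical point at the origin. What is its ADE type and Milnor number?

Type A_9, Milnor number mu = 9.

The Hessian of f at 0 is [[2, -6], [-6, 18]] with rank 1, so corank 1. A Groebner basis of the Jacobian ideal J(f) in C{u,v} is {u^3 - 9*u^2*v + 27*u*v^2 - 27*u + 81*v, -u + v^3 + 3*v}; counting standard monomials gives mu = 9. Corank 1: A-series; mu = 9 gives A_9.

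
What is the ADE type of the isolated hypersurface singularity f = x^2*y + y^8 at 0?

The Hessian of f at 0 is [[0, 0], [0, 0]] with rank 0, so corank 2. A Groebner basis of the Jacobian ideal J(f) in C{x,y} is {x^2/8 + y^7, x^3, x*y}; counting standard monomials gives mu = 9. Corank 2; j^3 = x^2*y has shape L^2 M (L != M), so D-series; mu = 9 gives D_9.

D_9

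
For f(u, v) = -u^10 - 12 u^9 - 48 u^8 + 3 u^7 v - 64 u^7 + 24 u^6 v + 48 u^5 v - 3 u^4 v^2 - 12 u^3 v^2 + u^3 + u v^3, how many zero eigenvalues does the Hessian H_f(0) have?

2

The Hessian at 0 is [[0, 0], [0, 0]] of rank 0; hence corank 2.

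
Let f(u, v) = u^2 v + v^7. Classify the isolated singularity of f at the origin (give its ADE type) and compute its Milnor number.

The Hessian of f at 0 is [[0, 0], [0, 0]] with rank 0, so corank 2. A Groebner basis of the Jacobian ideal J(f) in C{u,v} is {u^2/7 + v^6, u^3, u*v}; counting standard monomials gives mu = 8. Corank 2; j^3 = u^2*v has shape L^2 M (L != M), so D-series; mu = 8 gives D_8.

Type D_{8}, Milnor number mu = 8.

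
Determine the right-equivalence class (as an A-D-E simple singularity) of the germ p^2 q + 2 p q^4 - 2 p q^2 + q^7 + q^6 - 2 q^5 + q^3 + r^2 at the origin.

The Hessian of f at 0 has rank 1. Corank 2; j^3 = q*(p - q)^2 has shape L^2 M (L != M), so D-series; mu = 7 gives D_7.

D7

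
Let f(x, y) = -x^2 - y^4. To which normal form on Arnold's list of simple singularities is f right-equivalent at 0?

The Hessian of f at 0 has rank 1. Corank 1: A-series; mu = 3 gives A_3.

A_{3}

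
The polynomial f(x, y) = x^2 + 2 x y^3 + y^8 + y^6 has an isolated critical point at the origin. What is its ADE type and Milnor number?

Type A7, Milnor number mu = 7.

The Hessian of f at 0 is [[2, 0], [0, 0]] with rank 1, so corank 1. A Groebner basis of the Jacobian ideal J(f) in C{x,y} is {x^3, x^2*y, x + y^3}; counting standard monomials gives mu = 7. Corank 1: A-series; mu = 7 gives A_7.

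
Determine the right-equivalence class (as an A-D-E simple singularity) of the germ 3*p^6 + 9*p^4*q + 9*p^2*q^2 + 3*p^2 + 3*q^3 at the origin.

A2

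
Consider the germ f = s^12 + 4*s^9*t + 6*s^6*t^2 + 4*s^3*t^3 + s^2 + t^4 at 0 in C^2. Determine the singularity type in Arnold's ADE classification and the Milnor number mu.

Type A_3, Milnor number mu = 3.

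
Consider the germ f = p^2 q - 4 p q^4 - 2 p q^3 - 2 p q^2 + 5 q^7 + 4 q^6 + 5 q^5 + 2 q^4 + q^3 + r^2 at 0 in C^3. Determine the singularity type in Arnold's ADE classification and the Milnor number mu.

Type D_8, Milnor number mu = 8.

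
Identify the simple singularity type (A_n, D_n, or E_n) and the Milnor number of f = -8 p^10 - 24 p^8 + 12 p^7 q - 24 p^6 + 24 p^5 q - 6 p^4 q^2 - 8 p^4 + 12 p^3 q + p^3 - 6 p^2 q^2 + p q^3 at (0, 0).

The Hessian of f at 0 has rank 0. Corank 2; j^3 = p^3 is a perfect cube, so E-series; the 4-jet and mu = 7 give E_7.

Type E_{7}, Milnor number mu = 7.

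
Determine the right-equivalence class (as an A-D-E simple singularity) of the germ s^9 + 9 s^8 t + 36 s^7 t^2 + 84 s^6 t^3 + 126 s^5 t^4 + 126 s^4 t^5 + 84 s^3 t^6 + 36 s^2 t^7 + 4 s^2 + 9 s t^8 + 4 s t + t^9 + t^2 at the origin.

The Hessian of f at 0 has rank 1. Corank 1: A-series; mu = 8 gives A_8.

A8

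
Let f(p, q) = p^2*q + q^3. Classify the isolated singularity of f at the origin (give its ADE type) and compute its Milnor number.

Type D_4, Milnor number mu = 4.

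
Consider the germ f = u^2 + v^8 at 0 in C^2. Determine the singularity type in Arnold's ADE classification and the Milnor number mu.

Type A7, Milnor number mu = 7.

The Hessian of f at 0 is [[2, 0], [0, 0]] with rank 1, so corank 1. A Groebner basis of the Jacobian ideal J(f) in C{u,v} is {v^7, u}; counting standard monomials gives mu = 7. Corank 1: A-series; mu = 7 gives A_7.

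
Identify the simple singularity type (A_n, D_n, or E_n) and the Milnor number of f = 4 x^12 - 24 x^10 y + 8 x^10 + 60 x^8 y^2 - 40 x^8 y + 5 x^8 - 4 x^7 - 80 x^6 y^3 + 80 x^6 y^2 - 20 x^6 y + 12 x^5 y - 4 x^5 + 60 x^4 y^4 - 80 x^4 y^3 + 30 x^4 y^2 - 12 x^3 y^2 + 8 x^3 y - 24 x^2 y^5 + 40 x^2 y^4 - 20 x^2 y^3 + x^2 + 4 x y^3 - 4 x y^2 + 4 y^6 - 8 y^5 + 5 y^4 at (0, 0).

Type A3, Milnor number mu = 3.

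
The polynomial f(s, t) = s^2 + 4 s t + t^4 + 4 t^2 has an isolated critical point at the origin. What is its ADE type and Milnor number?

Type A_3, Milnor number mu = 3.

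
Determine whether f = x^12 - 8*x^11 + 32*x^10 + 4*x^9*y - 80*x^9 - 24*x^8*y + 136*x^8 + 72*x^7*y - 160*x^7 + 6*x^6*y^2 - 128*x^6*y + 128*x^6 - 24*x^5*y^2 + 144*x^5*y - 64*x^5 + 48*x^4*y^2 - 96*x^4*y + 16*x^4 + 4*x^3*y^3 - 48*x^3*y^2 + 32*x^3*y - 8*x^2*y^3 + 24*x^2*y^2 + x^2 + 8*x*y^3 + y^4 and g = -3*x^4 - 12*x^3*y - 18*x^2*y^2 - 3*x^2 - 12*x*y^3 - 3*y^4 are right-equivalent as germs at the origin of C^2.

Yes.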